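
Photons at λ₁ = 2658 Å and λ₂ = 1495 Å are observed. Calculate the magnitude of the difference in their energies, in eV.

3.63 eV

Using E = hc/λ: E₁ = 7.4735·10^-19 J, E₂ = 1.3287·10^-18 J.
|ΔE| = |7.4735·10^-19 − 1.3287·10^-18| = 5.81·10^-19 J = 3.63 eV.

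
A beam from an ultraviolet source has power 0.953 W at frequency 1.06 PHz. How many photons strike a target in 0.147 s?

1.99·10^17 photons

Total energy: E_total = P·t = 0.953 × 0.147 = 0.1401 J.
Per-photon energy: E = 7.024·10^-19 J.
N = E_total / E_photon = 1.99·10^17.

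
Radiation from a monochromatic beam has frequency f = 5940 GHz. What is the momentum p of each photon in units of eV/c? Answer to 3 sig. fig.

Convert to SI: f = 5940 GHz = 5.94 × 10^12 Hz.
The photon relation is p = hf/c, giving p = 1.313 × 10^-29 kg·m/s.
Converting to eV/c: p = 0.02457 eV/c ≈ 0.0246 eV/c.

0.0246 eV/c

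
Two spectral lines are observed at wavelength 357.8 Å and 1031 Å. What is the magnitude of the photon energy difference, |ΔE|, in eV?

22.6 eV

Using E = hc/λ: E₁ = 5.5518 × 10^-18 J, E₂ = 1.9267 × 10^-18 J.
|ΔE| = |5.5518 × 10^-18 − 1.9267 × 10^-18| = 3.63 × 10^-18 J = 22.6 eV.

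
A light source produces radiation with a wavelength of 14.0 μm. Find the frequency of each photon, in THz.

Use c = 2.99792458·10^8 m/s.
In SI units: λ = 14.0 μm = 1.40·10^-5 m.
For a photon f = c/λ, so f = 2.141·10^13 Hz.
Converting to THz: f = 21.41 THz ≈ 21.4 THz.

21.4 THz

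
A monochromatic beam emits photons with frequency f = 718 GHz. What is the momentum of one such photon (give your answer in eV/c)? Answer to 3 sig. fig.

2.97e-3 eV/c

First convert: f = 718 GHz = 7.18e11 Hz.
For a photon p = hf/c, so p = 1.587e-30 kg·m/s.
Converting to eV/c: p = 0.002969 eV/c ≈ 2.97e-3 eV/c.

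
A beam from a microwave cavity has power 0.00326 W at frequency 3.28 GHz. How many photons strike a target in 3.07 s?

4.60e21 photons

Total energy: E_total = P·t = 0.00326 × 3.07 = 0.01001 J.
Per-photon energy: E = 2.173e-24 J.
N = E_total / E_photon = 4.60e21.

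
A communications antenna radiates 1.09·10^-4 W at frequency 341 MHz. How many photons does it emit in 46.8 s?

2.26·10^22 photons

Total energy: E_total = P·t = 1.09·10^-4 × 46.8 = 0.005101 J.
Per-photon energy: E = 2.259·10^-25 J.
N = E_total / E_photon = 2.26·10^22.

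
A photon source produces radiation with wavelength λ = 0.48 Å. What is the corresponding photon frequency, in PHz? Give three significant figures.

First convert: λ = 0.48 Å = 4.8·10^-11 m.
Apply f = c/λ: f = 6.246·10^18 Hz.
Converting to PHz: f = 6246 PHz ≈ 6250 PHz.

6250 PHz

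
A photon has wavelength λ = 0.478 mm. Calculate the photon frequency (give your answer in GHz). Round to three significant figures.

First convert: λ = 0.478 mm = 4.78 × 10^-4 m.
Since f = c/λ for a photon, f = 6.272 × 10^11 Hz.
Converting to GHz: f = 627.2 GHz ≈ 627 GHz.

627 GHz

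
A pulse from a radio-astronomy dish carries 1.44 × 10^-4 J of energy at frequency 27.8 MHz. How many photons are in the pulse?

7.82 × 10^21 photons

Per-photon energy: E = 1.842 × 10^-26 J (from frequency = 27.8 MHz).
N = E_total / E_photon = 1.44 × 10^-4 J / 1.842 × 10^-26 J = 7.82 × 10^21.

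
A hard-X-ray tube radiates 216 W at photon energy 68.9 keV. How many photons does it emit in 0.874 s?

1.71e16 photons

Total energy: E_total = P·t = 216 × 0.874 = 188.8 J.
Per-photon energy: E = 1.104e-14 J.
N = E_total / E_photon = 1.71e16.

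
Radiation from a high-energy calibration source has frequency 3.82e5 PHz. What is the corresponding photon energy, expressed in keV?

Use h = 6.62607015e-34 J·s, 1 eV = 1.602176634e-19 J.
Convert to SI: f = 3.82e5 PHz = 3.82e20 Hz.
For a photon E = hf, so E = 2.531e-13 J.
Converting to keV: E = 1580 keV ≈ 1580 keV.

1580 keV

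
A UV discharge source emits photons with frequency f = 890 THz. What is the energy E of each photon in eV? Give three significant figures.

3.68 eV

Use h = 6.62607015e-34 J·s, 1 eV = 1.602176634e-19 J.
Convert to SI: f = 890 THz = 8.9e14 Hz.
The photon relation is E = hf, giving E = 5.897e-19 J.
Converting to eV: E = 3.681 eV ≈ 3.68 eV.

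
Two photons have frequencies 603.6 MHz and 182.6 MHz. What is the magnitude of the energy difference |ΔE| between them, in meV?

1.74e-3 meV

Using E = hf: E₁ = 3.9995e-25 J, E₂ = 1.2099e-25 J.
|ΔE| = |3.9995e-25 − 1.2099e-25| = 2.79e-25 J = 1.74e-3 meV.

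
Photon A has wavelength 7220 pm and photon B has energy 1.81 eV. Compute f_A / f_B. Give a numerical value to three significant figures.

94.9

f_A = 4.152 × 10^16 Hz (from wavelength = 7220 pm, via f = c/λ).
f_B = 4.377 × 10^14 Hz (from energy = 1.81 eV, via f = E/h).
Ratio = 4.152 × 10^16 / 4.377 × 10^14 = 94.9.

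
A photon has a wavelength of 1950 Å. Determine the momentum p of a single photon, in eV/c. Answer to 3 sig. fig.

6.36 eV/c

Take h = 6.62607015 × 10^-34 J·s, c = 2.99792458 × 10^8 m/s, 1 eV = 1.602176634 × 10^-19 J.
Convert to SI: λ = 1950 Å = 1.95 × 10^-7 m.
The photon relation is p = h/λ, giving p = 3.398 × 10^-27 kg·m/s.
Converting to eV/c: p = 6.358 eV/c ≈ 6.36 eV/c.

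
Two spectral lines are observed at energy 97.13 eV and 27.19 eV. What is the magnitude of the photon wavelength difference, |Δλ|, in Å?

328 Å

Using λ = hc/E: λ₁ = 1.2765e-8 m, λ₂ = 4.5599e-8 m.
|Δλ| = |1.2765e-8 − 4.5599e-8| = 3.28e-8 m = 328 Å.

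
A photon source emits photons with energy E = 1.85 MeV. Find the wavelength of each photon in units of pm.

Use h = 6.62607015e-34 J·s, c = 2.99792458e8 m/s, 1 eV = 1.602176634e-19 J.
First convert: E = 1.85 MeV = 2.9640e-13 J.
The photon relation is λ = hc/E, giving λ = 6.702e-13 m.
Converting to pm: λ = 0.6702 pm ≈ 0.670 pm.

0.670 pm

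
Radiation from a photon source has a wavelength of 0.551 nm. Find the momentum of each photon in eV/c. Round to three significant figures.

2250 eV/c

(h = 6.62607015e-34 J·s, c = 2.99792458e8 m/s, 1 eV = 1.602176634e-19 J.)
In SI units: λ = 0.551 nm = 5.51e-10 m.
For a photon p = h/λ, so p = 1.203e-24 kg·m/s.
Converting to eV/c: p = 2250 eV/c ≈ 2250 eV/c.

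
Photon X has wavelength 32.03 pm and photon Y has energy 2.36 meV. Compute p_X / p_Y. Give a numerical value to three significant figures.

1.64·10^7

p_X = 2.069·10^-23 kg·m/s (from wavelength = 32.03 pm, via p = h/λ).
p_Y = 1.261·10^-30 kg·m/s (from energy = 2.36 meV, via p = E/c).
Ratio = 2.069·10^-23 / 1.261·10^-30 = 1.64·10^7.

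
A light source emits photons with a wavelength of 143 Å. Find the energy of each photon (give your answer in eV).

86.7 eV

Use h = 6.62607015 × 10^-34 J·s, c = 2.99792458 × 10^8 m/s, 1 eV = 1.602176634 × 10^-19 J.
In SI units: λ = 143 Å = 1.43 × 10^-8 m.
The photon relation is E = hc/λ, giving E = 1.389 × 10^-17 J.
Converting to eV: E = 86.70 eV ≈ 86.7 eV.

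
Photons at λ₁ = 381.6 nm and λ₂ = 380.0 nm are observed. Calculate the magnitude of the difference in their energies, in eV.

Using E = hc/λ: E₁ = 5.2056e-19 J, E₂ = 5.2275e-19 J.
|ΔE| = |5.2056e-19 − 5.2275e-19| = 2.19e-21 J = 0.0137 eV.

0.0137 eV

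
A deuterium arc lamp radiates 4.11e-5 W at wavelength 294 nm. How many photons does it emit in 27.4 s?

Total energy: E_total = P·t = 4.11e-5 × 27.4 = 0.001126 J.
Per-photon energy: E = 6.757e-19 J.
N = E_total / E_photon = 1.67e15.

1.67e15 photons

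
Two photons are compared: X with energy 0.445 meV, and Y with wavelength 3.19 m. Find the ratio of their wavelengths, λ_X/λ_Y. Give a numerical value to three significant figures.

8.73 × 10^-4

λ_X = 0.002786 m (from energy = 0.445 meV, via λ = hc/E).
λ_Y = 3.190 m (from wavelength = 3.19 m, via λ given directly).
Ratio = 0.002786 / 3.190 = 8.73 × 10^-4.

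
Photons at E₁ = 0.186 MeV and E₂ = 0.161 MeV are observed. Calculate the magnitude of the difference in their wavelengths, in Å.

Using λ = hc/E: λ₁ = 6.666e-12 m, λ₂ = 7.701e-12 m.
|Δλ| = |6.666e-12 − 7.701e-12| = 1.04e-12 m = 0.0104 Å.

0.0104 Å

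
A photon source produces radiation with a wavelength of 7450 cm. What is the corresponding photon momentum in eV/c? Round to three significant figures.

In SI units: λ = 7450 cm = 74.5 m.
Since p = h/λ for a photon, p = 8.894·10^-36 kg·m/s.
Converting to eV/c: p = 1.664·10^-8 eV/c ≈ 1.66·10^-8 eV/c.

1.66·10^-8 eV/c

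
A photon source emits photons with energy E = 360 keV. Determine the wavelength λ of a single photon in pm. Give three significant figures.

3.44 pm

Convert to SI: E = 360 keV = 5.7678e-14 J.
Since λ = hc/E for a photon, λ = 3.444e-12 m.
Converting to pm: λ = 3.444 pm ≈ 3.44 pm.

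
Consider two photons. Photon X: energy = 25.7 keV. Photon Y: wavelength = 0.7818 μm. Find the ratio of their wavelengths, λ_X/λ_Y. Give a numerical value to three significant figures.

λ_X = 4.824 × 10^-11 m (from energy = 25.7 keV, via λ = hc/E).
λ_Y = 7.818 × 10^-7 m (from wavelength = 0.7818 μm, via λ given directly).
Ratio = 4.824 × 10^-11 / 7.818 × 10^-7 = 6.17 × 10^-5.

6.17 × 10^-5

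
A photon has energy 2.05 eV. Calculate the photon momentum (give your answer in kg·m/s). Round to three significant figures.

1.10e-27 kg·m/s

(c = 2.99792458e8 m/s, 1 eV = 1.602176634e-19 J.)
First convert: E = 2.05 eV = 3.2845e-19 J.
Apply p = E/c: p = 1.096e-27 kg·m/s.
So p ≈ 1.10e-27 kg·m/s.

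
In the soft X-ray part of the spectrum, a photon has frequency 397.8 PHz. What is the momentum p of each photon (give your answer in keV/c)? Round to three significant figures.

1.65 keV/c

Convert to SI: f = 397.8 PHz = 3.978e17 Hz.
The photon relation is p = hf/c, giving p = 8.792e-25 kg·m/s.
Converting to keV/c: p = 1.645 keV/c ≈ 1.65 keV/c.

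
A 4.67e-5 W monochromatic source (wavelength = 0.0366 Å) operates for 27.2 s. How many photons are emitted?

Total energy: E_total = P·t = 4.67e-5 × 27.2 = 0.001270 J.
Per-photon energy: E = 5.427e-14 J.
N = E_total / E_photon = 2.34e10.

2.34e10 photons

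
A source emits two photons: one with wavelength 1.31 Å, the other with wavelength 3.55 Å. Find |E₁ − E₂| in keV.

Using E = hc/λ: E₁ = 1.516e-15 J, E₂ = 5.596e-16 J.
|ΔE| = |1.516e-15 − 5.596e-16| = 9.57e-16 J = 5.97 keV.

5.97 keV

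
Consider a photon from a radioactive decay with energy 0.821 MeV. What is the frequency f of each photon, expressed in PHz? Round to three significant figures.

(h = 6.62607015 × 10^-34 J·s, 1 eV = 1.602176634 × 10^-19 J.)
In SI units: E = 0.821 MeV = 1.3154 × 10^-13 J.
For a photon f = E/h, so f = 1.985 × 10^20 Hz.
Converting to PHz: f = 198500 PHz ≈ 1.99 × 10^5 PHz.

1.99 × 10^5 PHz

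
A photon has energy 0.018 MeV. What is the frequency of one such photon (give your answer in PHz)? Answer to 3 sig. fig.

4350 PHz

Use h = 6.62607015e-34 J·s, 1 eV = 1.602176634e-19 J.
Convert to SI: E = 0.018 MeV = 2.8839e-15 J.
The photon relation is f = E/h, giving f = 4.352e18 Hz.
Converting to PHz: f = 4352 PHz ≈ 4350 PHz.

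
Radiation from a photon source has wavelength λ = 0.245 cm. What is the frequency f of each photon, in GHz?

(c = 2.99792458·10^8 m/s.)
In SI units: λ = 0.245 cm = 0.00245 m.
For a photon f = c/λ, so f = 1.224·10^11 Hz.
Converting to GHz: f = 122.4 GHz ≈ 122 GHz.

122 GHz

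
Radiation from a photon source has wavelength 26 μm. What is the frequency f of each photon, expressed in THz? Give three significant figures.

Take c = 2.99792458 × 10^8 m/s.
Convert to SI: λ = 26 μm = 2.6 × 10^-5 m.
For a photon f = c/λ, so f = 1.153 × 10^13 Hz.
Converting to THz: f = 11.53 THz ≈ 11.5 THz.

11.5 THz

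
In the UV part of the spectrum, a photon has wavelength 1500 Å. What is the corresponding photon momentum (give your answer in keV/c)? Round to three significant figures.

Use h = 6.62607015 × 10^-34 J·s, c = 2.99792458 × 10^8 m/s, 1 eV = 1.602176634 × 10^-19 J.
First convert: λ = 1500 Å = 1.5 × 10^-7 m.
For a photon p = h/λ, so p = 4.417 × 10^-27 kg·m/s.
Converting to keV/c: p = 0.008266 keV/c ≈ 8.27 × 10^-3 keV/c.

8.27 × 10^-3 keV/c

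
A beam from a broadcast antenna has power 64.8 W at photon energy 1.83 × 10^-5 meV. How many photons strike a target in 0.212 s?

Total energy: E_total = P·t = 64.8 × 0.212 = 13.74 J.
Per-photon energy: E = 2.932 × 10^-27 J.
N = E_total / E_photon = 4.69 × 10^27.

4.69 × 10^27 photons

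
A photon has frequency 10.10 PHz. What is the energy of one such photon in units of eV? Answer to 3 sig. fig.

41.8 eV

First convert: f = 10.10 PHz = 1.010 × 10^16 Hz.
For a photon E = hf, so E = 6.692 × 10^-18 J.
Converting to eV: E = 41.77 eV ≈ 41.8 eV.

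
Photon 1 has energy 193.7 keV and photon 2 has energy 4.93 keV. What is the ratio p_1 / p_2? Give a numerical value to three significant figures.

39.3

p_1 = 1.035e-22 kg·m/s (from energy = 193.7 keV, via p = E/c).
p_2 = 2.635e-24 kg·m/s (from energy = 4.93 keV, via p = E/c).
Ratio = 1.035e-22 / 2.635e-24 = 39.3.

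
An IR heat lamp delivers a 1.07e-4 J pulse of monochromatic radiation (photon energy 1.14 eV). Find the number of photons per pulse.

Per-photon energy: E = 1.826e-19 J (from energy = 1.14 eV).
N = E_total / E_photon = 1.07e-4 J / 1.826e-19 J = 5.86e14.

5.86e14 photons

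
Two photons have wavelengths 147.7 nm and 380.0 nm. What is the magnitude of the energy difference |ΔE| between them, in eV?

5.13 eV

Using E = hc/λ: E₁ = 1.3449 × 10^-18 J, E₂ = 5.2275 × 10^-19 J.
|ΔE| = |1.3449 × 10^-18 − 5.2275 × 10^-19| = 8.22 × 10^-19 J = 5.13 eV.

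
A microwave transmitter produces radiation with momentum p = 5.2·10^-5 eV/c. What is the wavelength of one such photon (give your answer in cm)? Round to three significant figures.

2.38 cm

First convert: p = 5.2·10^-5 eV/c = 2.7790·10^-32 kg·m/s.
The photon relation is λ = h/p, giving λ = 0.02384 m.
Converting to cm: λ = 2.384 cm ≈ 2.38 cm.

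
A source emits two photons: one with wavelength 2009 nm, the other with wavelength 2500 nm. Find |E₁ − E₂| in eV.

Using E = hc/λ: E₁ = 9.8877e-20 J, E₂ = 7.9458e-20 J.
|ΔE| = |9.8877e-20 − 7.9458e-20| = 1.94e-20 J = 0.121 eV.

0.121 eV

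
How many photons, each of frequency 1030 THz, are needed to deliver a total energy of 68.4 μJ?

1.00e14 photons

Per-photon energy: E = 6.825e-19 J (from frequency = 1030 THz).
N = E_total / E_photon = 6.84e-5 J / 6.825e-19 J = 1.00e14.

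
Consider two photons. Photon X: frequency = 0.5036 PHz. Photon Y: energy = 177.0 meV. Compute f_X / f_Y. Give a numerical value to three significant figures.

f_X = 5.036·10^14 Hz (from frequency = 0.5036 PHz, via f given directly).
f_Y = 4.280·10^13 Hz (from energy = 177.0 meV, via f = E/h).
Ratio = 5.036·10^14 / 4.280·10^13 = 11.8.

11.8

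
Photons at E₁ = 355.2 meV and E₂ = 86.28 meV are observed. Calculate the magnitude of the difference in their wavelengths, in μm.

Using λ = hc/E: λ₁ = 3.4905e-6 m, λ₂ = 1.4370e-5 m.
|Δλ| = |3.4905e-6 − 1.4370e-5| = 1.09e-5 m = 10.9 μm.

10.9 μm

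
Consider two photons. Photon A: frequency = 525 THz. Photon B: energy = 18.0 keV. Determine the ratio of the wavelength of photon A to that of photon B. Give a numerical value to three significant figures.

8290

λ_A = 5.710 × 10^-7 m (from frequency = 525 THz, via λ = c/f).
λ_B = 6.888 × 10^-11 m (from energy = 18.0 keV, via λ = hc/E).
Ratio = 5.710 × 10^-7 / 6.888 × 10^-11 = 8290.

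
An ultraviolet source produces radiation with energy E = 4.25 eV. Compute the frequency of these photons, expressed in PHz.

In SI units: E = 4.25 eV = 6.8093e-19 J.
Since f = E/h for a photon, f = 1.028e15 Hz.
Converting to PHz: f = 1.028 PHz ≈ 1.03 PHz.

1.03 PHz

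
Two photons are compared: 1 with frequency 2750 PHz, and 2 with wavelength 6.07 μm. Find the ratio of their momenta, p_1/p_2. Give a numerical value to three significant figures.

5.57e4

p_1 = 6.078e-24 kg·m/s (from frequency = 2750 PHz, via p = hf/c).
p_2 = 1.092e-28 kg·m/s (from wavelength = 6.07 μm, via p = h/λ).
Ratio = 6.078e-24 / 1.092e-28 = 5.57e4.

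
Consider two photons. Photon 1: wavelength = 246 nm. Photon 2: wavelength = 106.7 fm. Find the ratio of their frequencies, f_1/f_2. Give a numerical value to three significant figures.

f_1 = 1.219 × 10^15 Hz (from wavelength = 246 nm, via f = c/λ).
f_2 = 2.810 × 10^21 Hz (from wavelength = 106.7 fm, via f = c/λ).
Ratio = 1.219 × 10^15 / 2.810 × 10^21 = 4.34 × 10^-7.

4.34 × 10^-7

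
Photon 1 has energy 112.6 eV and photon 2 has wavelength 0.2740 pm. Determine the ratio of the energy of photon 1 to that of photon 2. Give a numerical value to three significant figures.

E_1 = 1.804 × 10^-17 J (from energy = 112.6 eV, via E given directly).
E_2 = 7.250 × 10^-13 J (from wavelength = 0.2740 pm, via E = hc/λ).
Ratio = 1.804 × 10^-17 / 7.250 × 10^-13 = 2.49 × 10^-5.

2.49 × 10^-5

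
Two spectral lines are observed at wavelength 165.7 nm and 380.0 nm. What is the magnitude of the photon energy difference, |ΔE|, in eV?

Using E = hc/λ: E₁ = 1.1988e-18 J, E₂ = 5.2275e-19 J.
|ΔE| = |1.1988e-18 − 5.2275e-19| = 6.76e-19 J = 4.22 eV.

4.22 eV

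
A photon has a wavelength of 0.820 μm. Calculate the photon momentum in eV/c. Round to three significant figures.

1.51 eV/c

Take h = 6.62607015·10^-34 J·s, c = 2.99792458·10^8 m/s, 1 eV = 1.602176634·10^-19 J.
First convert: λ = 0.820 μm = 8.20·10^-7 m.
Apply p = h/λ: p = 8.081·10^-28 kg·m/s.
Converting to eV/c: p = 1.512 eV/c ≈ 1.51 eV/c.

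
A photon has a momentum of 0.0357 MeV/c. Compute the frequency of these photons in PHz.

Take h = 6.62607015e-34 J·s, c = 2.99792458e8 m/s, 1 eV = 1.602176634e-19 J.
In SI units: p = 0.0357 MeV/c = 1.9079e-23 kg·m/s.
The photon relation is f = pc/h, giving f = 8.632e18 Hz.
Converting to PHz: f = 8632 PHz ≈ 8630 PHz.

8630 PHz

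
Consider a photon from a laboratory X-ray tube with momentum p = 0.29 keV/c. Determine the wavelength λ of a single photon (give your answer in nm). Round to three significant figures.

4.28 nm

Convert to SI: p = 0.29 keV/c = 1.5498·10^-25 kg·m/s.
Apply λ = h/p: λ = 4.275·10^-9 m.
Converting to nm: λ = 4.275 nm ≈ 4.28 nm.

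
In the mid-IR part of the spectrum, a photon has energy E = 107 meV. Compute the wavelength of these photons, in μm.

First convert: E = 107 meV = 1.7143 × 10^-20 J.
For a photon λ = hc/E, so λ = 1.159 × 10^-5 m.
Converting to μm: λ = 11.59 μm ≈ 11.6 μm.

11.6 μm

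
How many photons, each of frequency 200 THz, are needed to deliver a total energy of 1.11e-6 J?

Per-photon energy: E = 1.325e-19 J (from frequency = 200 THz).
N = E_total / E_photon = 1.11e-6 J / 1.325e-19 J = 8.38e12.

8.38e12 photons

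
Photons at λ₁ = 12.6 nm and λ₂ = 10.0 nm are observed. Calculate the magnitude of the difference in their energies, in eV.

25.6 eV

Using E = hc/λ: E₁ = 1.577·10^-17 J, E₂ = 1.986·10^-17 J.
|ΔE| = |1.577·10^-17 − 1.986·10^-17| = 4.10·10^-18 J = 25.6 eV.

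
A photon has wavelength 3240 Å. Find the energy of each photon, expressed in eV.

3.83 eV

In SI units: λ = 3240 Å = 3.24e-7 m.
For a photon E = hc/λ, so E = 6.131e-19 J.
Converting to eV: E = 3.827 eV ≈ 3.83 eV.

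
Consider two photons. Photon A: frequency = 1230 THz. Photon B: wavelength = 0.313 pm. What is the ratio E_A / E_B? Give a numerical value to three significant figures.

E_A = 8.150e-19 J (from frequency = 1230 THz, via E = hf).
E_B = 6.346e-13 J (from wavelength = 0.313 pm, via E = hc/λ).
Ratio = 8.150e-19 / 6.346e-13 = 1.28e-6.

1.28e-6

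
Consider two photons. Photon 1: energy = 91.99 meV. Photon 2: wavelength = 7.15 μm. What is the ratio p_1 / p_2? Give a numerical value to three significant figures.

p_1 = 4.916e-29 kg·m/s (from energy = 91.99 meV, via p = E/c).
p_2 = 9.267e-29 kg·m/s (from wavelength = 7.15 μm, via p = h/λ).
Ratio = 4.916e-29 / 9.267e-29 = 0.530.

0.530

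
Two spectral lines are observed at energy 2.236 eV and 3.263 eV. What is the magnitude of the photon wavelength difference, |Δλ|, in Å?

1750 Å

Using λ = hc/E: λ₁ = 5.5449 × 10^-7 m, λ₂ = 3.7997 × 10^-7 m.
|Δλ| = |5.5449 × 10^-7 − 3.7997 × 10^-7| = 1.75 × 10^-7 m = 1750 Å.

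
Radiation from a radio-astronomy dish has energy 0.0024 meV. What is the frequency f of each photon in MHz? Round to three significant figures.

580 MHz

Convert to SI: E = 0.0024 meV = 3.8452 × 10^-25 J.
For a photon f = E/h, so f = 5.803 × 10^8 Hz.
Converting to MHz: f = 580.3 MHz ≈ 580 MHz.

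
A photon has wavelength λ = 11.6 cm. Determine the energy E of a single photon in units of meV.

First convert: λ = 11.6 cm = 0.116 m.
Since E = hc/λ for a photon, E = 1.712 × 10^-24 J.
Converting to meV: E = 0.01069 meV ≈ 0.0107 meV.

0.0107 meV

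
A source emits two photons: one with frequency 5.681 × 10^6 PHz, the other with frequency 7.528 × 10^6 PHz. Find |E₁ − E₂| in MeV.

Using E = hf: E₁ = 3.7643 × 10^-12 J, E₂ = 4.9881 × 10^-12 J.
|ΔE| = |3.7643 × 10^-12 − 4.9881 × 10^-12| = 1.22 × 10^-12 J = 7.64 MeV.

7.64 MeV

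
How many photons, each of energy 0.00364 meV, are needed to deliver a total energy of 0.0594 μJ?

Per-photon energy: E = 5.832e-25 J (from energy = 0.00364 meV).
N = E_total / E_photon = 5.94e-8 J / 5.832e-25 J = 1.02e17.

1.02e17 photons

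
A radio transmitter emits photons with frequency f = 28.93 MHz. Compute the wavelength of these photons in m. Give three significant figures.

In SI units: f = 28.93 MHz = 2.893 × 10^7 Hz.
For a photon λ = c/f, so λ = 10.36 m.
So λ ≈ 10.4 m.

10.4 m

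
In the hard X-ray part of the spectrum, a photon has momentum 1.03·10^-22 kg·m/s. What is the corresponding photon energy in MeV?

Take c = 2.99792458·10^8 m/s, 1 eV = 1.602176634·10^-19 J.
For a photon E = pc, so E = 3.088·10^-14 J.
Converting to MeV: E = 0.1927 MeV ≈ 0.193 MeV.

0.193 MeV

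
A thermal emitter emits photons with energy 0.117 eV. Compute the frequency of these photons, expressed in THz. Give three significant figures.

(h = 6.62607015e-34 J·s, 1 eV = 1.602176634e-19 J.)
Convert to SI: E = 0.117 eV = 1.8745e-20 J.
The photon relation is f = E/h, giving f = 2.829e13 Hz.
Converting to THz: f = 28.29 THz ≈ 28.3 THz.

28.3 THz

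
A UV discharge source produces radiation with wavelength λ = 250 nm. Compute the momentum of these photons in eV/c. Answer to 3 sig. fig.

4.96 eV/c

Take h = 6.62607015·10^-34 J·s, c = 2.99792458·10^8 m/s, 1 eV = 1.602176634·10^-19 J.
First convert: λ = 250 nm = 2.5·10^-7 m.
The photon relation is p = h/λ, giving p = 2.650·10^-27 kg·m/s.
Converting to eV/c: p = 4.959 eV/c ≈ 4.96 eV/c.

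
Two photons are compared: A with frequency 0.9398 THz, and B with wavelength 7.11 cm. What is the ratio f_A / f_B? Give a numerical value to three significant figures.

223

f_A = 9.398 × 10^11 Hz (from frequency = 0.9398 THz, via f given directly).
f_B = 4.216 × 10^9 Hz (from wavelength = 7.11 cm, via f = c/λ).
Ratio = 9.398 × 10^11 / 4.216 × 10^9 = 223.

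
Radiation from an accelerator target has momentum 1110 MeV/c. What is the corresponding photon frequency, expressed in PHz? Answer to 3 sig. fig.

2.68e8 PHz

Use h = 6.62607015e-34 J·s, c = 2.99792458e8 m/s, 1 eV = 1.602176634e-19 J.
In SI units: p = 1110 MeV/c = 5.9322e-19 kg·m/s.
Since f = pc/h for a photon, f = 2.684e23 Hz.
Converting to PHz: f = 2.684e8 PHz ≈ 2.68e8 PHz.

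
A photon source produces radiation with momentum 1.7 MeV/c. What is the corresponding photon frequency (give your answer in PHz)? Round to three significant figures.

(h = 6.62607015e-34 J·s, c = 2.99792458e8 m/s, 1 eV = 1.602176634e-19 J.)
In SI units: p = 1.7 MeV/c = 9.0853e-22 kg·m/s.
Apply f = pc/h: f = 4.111e20 Hz.
Converting to PHz: f = 411100 PHz ≈ 4.11e5 PHz.

4.11e5 PHz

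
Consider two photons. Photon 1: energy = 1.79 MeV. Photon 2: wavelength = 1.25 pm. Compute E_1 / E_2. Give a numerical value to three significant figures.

1.80

E_1 = 2.868e-13 J (from energy = 1.79 MeV, via E given directly).
E_2 = 1.589e-13 J (from wavelength = 1.25 pm, via E = hc/λ).
Ratio = 2.868e-13 / 1.589e-13 = 1.80.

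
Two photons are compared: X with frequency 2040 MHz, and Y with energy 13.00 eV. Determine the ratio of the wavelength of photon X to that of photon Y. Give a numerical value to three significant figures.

λ_X = 0.1470 m (from frequency = 2040 MHz, via λ = c/f).
λ_Y = 9.537 × 10^-8 m (from energy = 13.00 eV, via λ = hc/E).
Ratio = 0.1470 / 9.537 × 10^-8 = 1.54 × 10^6.

1.54 × 10^6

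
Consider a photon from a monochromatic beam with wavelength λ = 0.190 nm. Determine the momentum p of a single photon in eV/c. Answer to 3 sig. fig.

Take h = 6.62607015e-34 J·s, c = 2.99792458e8 m/s, 1 eV = 1.602176634e-19 J.
First convert: λ = 0.190 nm = 1.90e-10 m.
Since p = h/λ for a photon, p = 3.487e-24 kg·m/s.
Converting to eV/c: p = 6525 eV/c ≈ 6530 eV/c.

6530 eV/c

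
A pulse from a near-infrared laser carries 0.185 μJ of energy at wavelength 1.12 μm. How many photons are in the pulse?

Per-photon energy: E = 1.774e-19 J (from wavelength = 1.12 μm).
N = E_total / E_photon = 1.85e-7 J / 1.774e-19 J = 1.04e12.

1.04e12 photons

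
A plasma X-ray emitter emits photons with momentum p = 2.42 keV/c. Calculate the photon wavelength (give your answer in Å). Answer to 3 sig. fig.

5.12 Å

First convert: p = 2.42 keV/c = 1.2933 × 10^-24 kg·m/s.
Since λ = h/p for a photon, λ = 5.123 × 10^-10 m.
Converting to Å: λ = 5.123 Å ≈ 5.12 Å.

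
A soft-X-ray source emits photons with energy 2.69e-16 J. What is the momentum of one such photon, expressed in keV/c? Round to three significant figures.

For a photon p = E/c, so p = 8.973e-25 kg·m/s.
Converting to keV/c: p = 1.679 keV/c ≈ 1.68 keV/c.

1.68 keV/c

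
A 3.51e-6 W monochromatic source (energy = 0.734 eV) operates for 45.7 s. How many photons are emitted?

Total energy: E_total = P·t = 3.51e-6 × 45.7 = 1.604e-4 J.
Per-photon energy: E = 1.176e-19 J.
N = E_total / E_photon = 1.36e15.

1.36e15 photons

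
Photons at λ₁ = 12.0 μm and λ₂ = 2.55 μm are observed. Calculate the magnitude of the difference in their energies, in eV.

Using E = hc/λ: E₁ = 1.655·10^-20 J, E₂ = 7.790·10^-20 J.
|ΔE| = |1.655·10^-20 − 7.790·10^-20| = 6.13·10^-20 J = 0.383 eV.

0.383 eV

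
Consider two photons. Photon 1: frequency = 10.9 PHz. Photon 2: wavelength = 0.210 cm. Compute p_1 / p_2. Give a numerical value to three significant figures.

7.64 × 10^4

p_1 = 2.409 × 10^-26 kg·m/s (from frequency = 10.9 PHz, via p = hf/c).
p_2 = 3.155 × 10^-31 kg·m/s (from wavelength = 0.210 cm, via p = h/λ).
Ratio = 2.409 × 10^-26 / 3.155 × 10^-31 = 7.64 × 10^4.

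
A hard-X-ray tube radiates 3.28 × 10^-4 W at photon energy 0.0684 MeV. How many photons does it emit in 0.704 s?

2.11 × 10^10 photons

Total energy: E_total = P·t = 3.28 × 10^-4 × 0.704 = 2.309 × 10^-4 J.
Per-photon energy: E = 1.096 × 10^-14 J.
N = E_total / E_photon = 2.11 × 10^10.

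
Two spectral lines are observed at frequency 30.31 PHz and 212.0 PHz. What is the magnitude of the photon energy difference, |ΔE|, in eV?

751 eV

Using E = hf: E₁ = 2.0084e-17 J, E₂ = 1.4047e-16 J.
|ΔE| = |2.0084e-17 − 1.4047e-16| = 1.20e-16 J = 751 eV.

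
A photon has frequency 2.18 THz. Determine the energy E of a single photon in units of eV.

9.02e-3 eV

Take h = 6.62607015e-34 J·s, 1 eV = 1.602176634e-19 J.
Convert to SI: f = 2.18 THz = 2.18e12 Hz.
For a photon E = hf, so E = 1.444e-21 J.
Converting to eV: E = 0.009016 eV ≈ 9.02e-3 eV.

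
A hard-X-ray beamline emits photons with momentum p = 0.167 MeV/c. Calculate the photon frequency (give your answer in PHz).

4.04e4 PHz

In SI units: p = 0.167 MeV/c = 8.9250e-23 kg·m/s.
For a photon f = pc/h, so f = 4.038e19 Hz.
Converting to PHz: f = 40380 PHz ≈ 4.04e4 PHz.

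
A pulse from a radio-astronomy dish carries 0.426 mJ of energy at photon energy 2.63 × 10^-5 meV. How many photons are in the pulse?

1.01 × 10^23 photons

Per-photon energy: E = 4.214 × 10^-27 J (from energy = 2.63 × 10^-5 meV).
N = E_total / E_photon = 4.26 × 10^-4 J / 4.214 × 10^-27 J = 1.01 × 10^23.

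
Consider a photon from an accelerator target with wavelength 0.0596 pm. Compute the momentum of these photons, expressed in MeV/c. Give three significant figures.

20.8 MeV/c

First convert: λ = 0.0596 pm = 5.96 × 10^-14 m.
For a photon p = h/λ, so p = 1.112 × 10^-20 kg·m/s.
Converting to MeV/c: p = 20.80 MeV/c ≈ 20.8 MeV/c.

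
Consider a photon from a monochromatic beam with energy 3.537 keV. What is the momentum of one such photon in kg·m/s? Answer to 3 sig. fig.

(c = 2.99792458·10^8 m/s, 1 eV = 1.602176634·10^-19 J.)
Convert to SI: E = 3.537 keV = 5.6669·10^-16 J.
For a photon p = E/c, so p = 1.890·10^-24 kg·m/s.
So p ≈ 1.89·10^-24 kg·m/s.

1.89·10^-24 kg·m/s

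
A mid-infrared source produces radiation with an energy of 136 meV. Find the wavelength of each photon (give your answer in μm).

Take h = 6.62607015 × 10^-34 J·s, c = 2.99792458 × 10^8 m/s, 1 eV = 1.602176634 × 10^-19 J.
First convert: E = 136 meV = 2.1790 × 10^-20 J.
The photon relation is λ = hc/E, giving λ = 9.116 × 10^-6 m.
Converting to μm: λ = 9.116 μm ≈ 9.12 μm.

9.12 μm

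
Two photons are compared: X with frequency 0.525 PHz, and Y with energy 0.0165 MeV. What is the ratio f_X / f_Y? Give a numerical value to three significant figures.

1.32 × 10^-4

f_X = 5.250 × 10^14 Hz (from frequency = 0.525 PHz, via f given directly).
f_Y = 3.990 × 10^18 Hz (from energy = 0.0165 MeV, via f = E/h).
Ratio = 5.250 × 10^14 / 3.990 × 10^18 = 1.32 × 10^-4.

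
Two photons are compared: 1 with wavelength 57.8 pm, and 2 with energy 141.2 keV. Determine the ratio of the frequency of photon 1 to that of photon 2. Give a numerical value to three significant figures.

0.152

f_1 = 5.187e18 Hz (from wavelength = 57.8 pm, via f = c/λ).
f_2 = 3.414e19 Hz (from energy = 141.2 keV, via f = E/h).
Ratio = 5.187e18 / 3.414e19 = 0.152.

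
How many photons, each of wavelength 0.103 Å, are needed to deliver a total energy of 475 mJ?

2.46e13 photons

Per-photon energy: E = 1.929e-14 J (from wavelength = 0.103 Å).
N = E_total / E_photon = 0.475 J / 1.929e-14 J = 2.46e13.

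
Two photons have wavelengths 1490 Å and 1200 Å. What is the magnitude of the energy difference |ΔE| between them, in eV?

2.01 eV

Using E = hc/λ: E₁ = 1.333e-18 J, E₂ = 1.655e-18 J.
|ΔE| = |1.333e-18 − 1.655e-18| = 3.22e-19 J = 2.01 eV.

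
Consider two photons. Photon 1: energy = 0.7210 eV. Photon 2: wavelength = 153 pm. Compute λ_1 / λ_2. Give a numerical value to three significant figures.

1.12 × 10^4

λ_1 = 1.720 × 10^-6 m (from energy = 0.7210 eV, via λ = hc/E).
λ_2 = 1.530 × 10^-10 m (from wavelength = 153 pm, via λ given directly).
Ratio = 1.720 × 10^-6 / 1.530 × 10^-10 = 1.12 × 10^4.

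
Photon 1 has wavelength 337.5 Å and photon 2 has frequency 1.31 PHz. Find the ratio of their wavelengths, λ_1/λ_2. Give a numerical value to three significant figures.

λ_1 = 3.375 × 10^-8 m (from wavelength = 337.5 Å, via λ given directly).
λ_2 = 2.288 × 10^-7 m (from frequency = 1.31 PHz, via λ = c/f).
Ratio = 3.375 × 10^-8 / 2.288 × 10^-7 = 0.147.

0.147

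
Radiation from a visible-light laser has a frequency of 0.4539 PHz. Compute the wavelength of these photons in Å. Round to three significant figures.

In SI units: f = 0.4539 PHz = 4.539 × 10^14 Hz.
Since λ = c/f for a photon, λ = 6.605 × 10^-7 m.
Converting to Å: λ = 6605 Å ≈ 6600 Å.

6600 Å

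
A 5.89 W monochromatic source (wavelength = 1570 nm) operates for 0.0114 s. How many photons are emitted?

5.31e17 photons

Total energy: E_total = P·t = 5.89 × 0.0114 = 0.06715 J.
Per-photon energy: E = 1.265e-19 J.
N = E_total / E_photon = 5.31e17.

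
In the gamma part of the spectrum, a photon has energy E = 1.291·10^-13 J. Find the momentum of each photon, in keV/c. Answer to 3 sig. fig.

Since p = E/c for a photon, p = 4.306·10^-22 kg·m/s.
Converting to keV/c: p = 805.8 keV/c ≈ 806 keV/c.

806 keV/c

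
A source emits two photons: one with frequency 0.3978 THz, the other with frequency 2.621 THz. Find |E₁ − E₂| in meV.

9.19 meV

Using E = hf: E₁ = 2.6359e-22 J, E₂ = 1.7367e-21 J.
|ΔE| = |2.6359e-22 − 1.7367e-21| = 1.47e-21 J = 9.19 meV.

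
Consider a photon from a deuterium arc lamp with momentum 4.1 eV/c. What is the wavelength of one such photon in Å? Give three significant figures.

3020 Å

In SI units: p = 4.1 eV/c = 2.1912e-27 kg·m/s.
Since λ = h/p for a photon, λ = 3.024e-7 m.
Converting to Å: λ = 3024 Å ≈ 3020 Å.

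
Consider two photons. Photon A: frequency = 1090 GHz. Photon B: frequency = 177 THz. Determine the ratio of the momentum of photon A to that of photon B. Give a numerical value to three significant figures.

p_A = 2.409 × 10^-30 kg·m/s (from frequency = 1090 GHz, via p = hf/c).
p_B = 3.912 × 10^-28 kg·m/s (from frequency = 177 THz, via p = hf/c).
Ratio = 2.409 × 10^-30 / 3.912 × 10^-28 = 6.16 × 10^-3.

6.16 × 10^-3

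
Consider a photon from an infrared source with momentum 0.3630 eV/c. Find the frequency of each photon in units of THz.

(h = 6.62607015e-34 J·s, c = 2.99792458e8 m/s, 1 eV = 1.602176634e-19 J.)
In SI units: p = 0.3630 eV/c = 1.9400e-28 kg·m/s.
For a photon f = pc/h, so f = 8.777e13 Hz.
Converting to THz: f = 87.77 THz ≈ 87.8 THz.

87.8 THz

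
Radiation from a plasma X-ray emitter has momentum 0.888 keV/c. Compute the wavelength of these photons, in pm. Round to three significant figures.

In SI units: p = 0.888 keV/c = 4.7457 × 10^-25 kg·m/s.
Apply λ = h/p: λ = 1.396 × 10^-9 m.
Converting to pm: λ = 1396 pm ≈ 1400 pm.

1400 pm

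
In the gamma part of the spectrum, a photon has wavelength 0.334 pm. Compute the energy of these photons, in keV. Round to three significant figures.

(h = 6.62607015 × 10^-34 J·s, c = 2.99792458 × 10^8 m/s, 1 eV = 1.602176634 × 10^-19 J.)
In SI units: λ = 0.334 pm = 3.34 × 10^-13 m.
Apply E = hc/λ: E = 5.947 × 10^-13 J.
Converting to keV: E = 3712 keV ≈ 3710 keV.

3710 keV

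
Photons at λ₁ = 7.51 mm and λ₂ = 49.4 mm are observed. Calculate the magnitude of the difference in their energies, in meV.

Using E = hc/λ: E₁ = 2.645e-23 J, E₂ = 4.021e-24 J.
|ΔE| = |2.645e-23 − 4.021e-24| = 2.24e-23 J = 0.140 meV.

0.140 meV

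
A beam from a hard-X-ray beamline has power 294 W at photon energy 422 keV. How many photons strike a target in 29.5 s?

1.28e17 photons

Total energy: E_total = P·t = 294 × 29.5 = 8673 J.
Per-photon energy: E = 6.761e-14 J.
N = E_total / E_photon = 1.28e17.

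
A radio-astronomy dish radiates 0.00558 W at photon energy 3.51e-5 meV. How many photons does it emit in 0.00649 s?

Total energy: E_total = P·t = 0.00558 × 0.00649 = 3.621e-5 J.
Per-photon energy: E = 5.624e-27 J.
N = E_total / E_photon = 6.44e21.

6.44e21 photons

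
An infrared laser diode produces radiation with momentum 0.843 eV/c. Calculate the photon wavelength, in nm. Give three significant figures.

First convert: p = 0.843 eV/c = 4.5052e-28 kg·m/s.
For a photon λ = h/p, so λ = 1.471e-6 m.
Converting to nm: λ = 1471 nm ≈ 1470 nm.

1470 nm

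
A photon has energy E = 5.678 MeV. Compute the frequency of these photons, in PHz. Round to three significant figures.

1.37e6 PHz

First convert: E = 5.678 MeV = 9.0972e-13 J.
For a photon f = E/h, so f = 1.373e21 Hz.
Converting to PHz: f = 1.373e6 PHz ≈ 1.37e6 PHz.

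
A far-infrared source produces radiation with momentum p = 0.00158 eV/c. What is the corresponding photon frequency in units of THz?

Convert to SI: p = 0.00158 eV/c = 8.4440 × 10^-31 kg·m/s.
Since f = pc/h for a photon, f = 3.820 × 10^11 Hz.
Converting to THz: f = 0.3820 THz ≈ 0.382 THz.

0.382 THz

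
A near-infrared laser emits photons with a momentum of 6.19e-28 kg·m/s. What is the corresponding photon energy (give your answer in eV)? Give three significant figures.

Use c = 2.99792458e8 m/s, 1 eV = 1.602176634e-19 J.
Apply E = pc: E = 1.856e-19 J.
Converting to eV: E = 1.158 eV ≈ 1.16 eV.

1.16 eV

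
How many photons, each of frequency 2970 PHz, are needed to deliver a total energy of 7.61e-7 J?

Per-photon energy: E = 1.968e-15 J (from frequency = 2970 PHz).
N = E_total / E_photon = 7.61e-7 J / 1.968e-15 J = 3.87e8.

3.87e8 photons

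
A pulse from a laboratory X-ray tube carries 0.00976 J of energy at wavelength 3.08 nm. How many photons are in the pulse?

1.51 × 10^14 photons

Per-photon energy: E = 6.449 × 10^-17 J (from wavelength = 3.08 nm).
N = E_total / E_photon = 0.00976 J / 6.449 × 10^-17 J = 1.51 × 10^14.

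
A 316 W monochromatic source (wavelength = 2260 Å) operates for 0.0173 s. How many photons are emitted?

6.22e18 photons

Total energy: E_total = P·t = 316 × 0.0173 = 5.467 J.
Per-photon energy: E = 8.790e-19 J.
N = E_total / E_photon = 6.22e18.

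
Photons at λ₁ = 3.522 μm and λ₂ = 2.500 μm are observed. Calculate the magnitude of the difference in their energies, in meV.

144 meV

Using E = hc/λ: E₁ = 5.6401e-20 J, E₂ = 7.9458e-20 J.
|ΔE| = |5.6401e-20 − 7.9458e-20| = 2.31e-20 J = 144 meV.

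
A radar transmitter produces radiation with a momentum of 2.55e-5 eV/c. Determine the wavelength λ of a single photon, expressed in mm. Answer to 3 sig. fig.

First convert: p = 2.55e-5 eV/c = 1.3628e-32 kg·m/s.
Since λ = h/p for a photon, λ = 0.04862 m.
Converting to mm: λ = 48.62 mm ≈ 48.6 mm.

48.6 mm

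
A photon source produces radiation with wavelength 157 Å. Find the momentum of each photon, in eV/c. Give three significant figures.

(h = 6.62607015 × 10^-34 J·s, c = 2.99792458 × 10^8 m/s, 1 eV = 1.602176634 × 10^-19 J.)
In SI units: λ = 157 Å = 1.57 × 10^-8 m.
The photon relation is p = h/λ, giving p = 4.220 × 10^-26 kg·m/s.
Converting to eV/c: p = 78.97 eV/c ≈ 79.0 eV/c.

79.0 eV/c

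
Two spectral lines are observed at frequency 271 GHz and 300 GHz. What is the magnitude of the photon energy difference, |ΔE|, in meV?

Using E = hf: E₁ = 1.796e-22 J, E₂ = 1.988e-22 J.
|ΔE| = |1.796e-22 − 1.988e-22| = 1.92e-23 J = 0.120 meV.

0.120 meV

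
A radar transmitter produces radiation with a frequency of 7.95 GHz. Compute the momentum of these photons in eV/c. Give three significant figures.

3.29 × 10^-5 eV/c

(h = 6.62607015 × 10^-34 J·s, c = 2.99792458 × 10^8 m/s, 1 eV = 1.602176634 × 10^-19 J.)
Convert to SI: f = 7.95 GHz = 7.95 × 10^9 Hz.
Since p = hf/c for a photon, p = 1.757 × 10^-32 kg·m/s.
Converting to eV/c: p = 3.288 × 10^-5 eV/c ≈ 3.29 × 10^-5 eV/c.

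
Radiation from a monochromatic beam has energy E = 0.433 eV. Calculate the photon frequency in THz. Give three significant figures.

105 THz

(h = 6.62607015 × 10^-34 J·s, 1 eV = 1.602176634 × 10^-19 J.)
First convert: E = 0.433 eV = 6.9374 × 10^-20 J.
For a photon f = E/h, so f = 1.047 × 10^14 Hz.
Converting to THz: f = 104.7 THz ≈ 105 THz.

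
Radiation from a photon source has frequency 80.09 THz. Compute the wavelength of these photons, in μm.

3.74 μm

In SI units: f = 80.09 THz = 8.009e13 Hz.
Apply λ = c/f: λ = 3.743e-6 m.
Converting to μm: λ = 3.743 μm ≈ 3.74 μm.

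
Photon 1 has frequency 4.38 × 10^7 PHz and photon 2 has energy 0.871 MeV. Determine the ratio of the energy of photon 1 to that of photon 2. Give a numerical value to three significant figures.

208

E_1 = 2.902 × 10^-11 J (from frequency = 4.38 × 10^7 PHz, via E = hf).
E_2 = 1.395 × 10^-13 J (from energy = 0.871 MeV, via E given directly).
Ratio = 2.902 × 10^-11 / 1.395 × 10^-13 = 208.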